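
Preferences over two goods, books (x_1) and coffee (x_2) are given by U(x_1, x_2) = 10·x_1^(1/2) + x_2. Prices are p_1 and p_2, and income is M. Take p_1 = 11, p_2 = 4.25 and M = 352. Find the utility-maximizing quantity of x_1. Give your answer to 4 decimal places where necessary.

Plugging in: x_1* = (5·4.25/11)² = 3.7319.

x_1* = 3.7319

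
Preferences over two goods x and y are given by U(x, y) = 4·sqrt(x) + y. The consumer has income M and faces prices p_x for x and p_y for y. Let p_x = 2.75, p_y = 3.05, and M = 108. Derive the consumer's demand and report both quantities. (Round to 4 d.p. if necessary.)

Utility is quasi-linear in y; the FOC for x is 2/√x = p_x/p_y.
Solve: √x = 2·p_y/p_x, so x*(p_x,p_y) = (2·p_y/p_x)², and y* = (M − p_x·x*)/p_y.
Plugging in: x* = (2·3.05/2.75)² = 4.9203, y* = 30.9735.

x* = 4.9203, y* = 30.9735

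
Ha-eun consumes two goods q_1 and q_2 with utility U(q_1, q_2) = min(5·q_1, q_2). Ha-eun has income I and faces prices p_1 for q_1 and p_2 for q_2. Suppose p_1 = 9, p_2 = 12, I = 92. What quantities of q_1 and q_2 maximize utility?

With perfect complements, no substitution: consume in ratio q_1:q_2 = 1:5.
Budget: p_1·q_1 + p_2·5·q_1 = I, so (p_1 + 5·p_2)·q_1 = I.
Demand: q_1*(p_1,p_2,I) = I/(p_1 + 5·p_2), q_2* = 5·I/(p_1 + 5·p_2).
Here 9 + 5·12 = 69, giving q_1* = 1.3333 and q_2* = 6.6667.

q_1* = 1.3333, q_2* = 6.6667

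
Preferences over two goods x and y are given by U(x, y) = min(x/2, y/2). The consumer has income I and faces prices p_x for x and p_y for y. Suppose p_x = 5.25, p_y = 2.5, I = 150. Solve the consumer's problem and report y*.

With perfect complements, no substitution: consume in ratio x:y = 2:2.
Budget: p_x·x + p_y·x = I, so (2·p_x + 2·p_y)·x = 2·I.
Demand: x*(p_x,p_y,I) = 2·I/(2·p_x + 2·p_y), y* = 2·I/(2·p_x + 2·p_y).
Here 2·5.25 + 2·2.5 = 15.5, giving y* = 19.3548.

y* = 19.3548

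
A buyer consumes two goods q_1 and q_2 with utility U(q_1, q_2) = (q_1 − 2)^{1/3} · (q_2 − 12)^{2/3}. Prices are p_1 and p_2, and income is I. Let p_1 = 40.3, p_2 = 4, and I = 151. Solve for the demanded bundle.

This is Cobb-Douglas in (q_1−2, q_2−12): tangency gives 1/3·p_2·(q_2−12) = 2/3·p_1·(q_1−2).
Substituting into the budget: q_1* = 2 + 1/3·(I − 2·p_1 − 12·p_2)/p_1, and q_2* = 12 + 2/3·(…)/p_2.
Discretionary income = 151 − 2·40.3 − 12·4 = 22.4; q_1* = 2 + 1/3·22.4/40.3 = 2.1853; q_2* = 12 + 2/3·22.4/4 = 15.7333.

q_1* = 2.1853, q_2* = 15.7333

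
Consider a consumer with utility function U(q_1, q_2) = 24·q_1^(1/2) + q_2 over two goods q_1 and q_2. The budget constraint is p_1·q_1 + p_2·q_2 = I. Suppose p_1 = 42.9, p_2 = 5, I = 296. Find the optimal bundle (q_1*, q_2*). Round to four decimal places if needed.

Utility is quasi-linear in q_2; the FOC for q_1 is 12/√q_1 = p_1/p_2.
Thus q_1* = (12·p_2/p_1)² — independent of I — with the rest of income spent on q_2.
Plugging in: q_1* = (12·5/42.9)² = 1.9561, q_2* = 42.4168.

q_1* = 1.9561, q_2* = 42.4168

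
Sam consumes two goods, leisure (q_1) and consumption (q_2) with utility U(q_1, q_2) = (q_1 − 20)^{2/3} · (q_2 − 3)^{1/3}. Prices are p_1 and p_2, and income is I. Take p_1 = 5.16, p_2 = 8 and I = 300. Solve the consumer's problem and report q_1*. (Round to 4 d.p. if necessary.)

q_1* = 42.3256

Substituting into the budget: q_1* = 20 + 2/3·(I − 20·p_1 − 3·p_2)/p_1, and q_2* = 3 + 1/3·(…)/p_2.
Discretionary income = 300 − 20·5.16 − 3·8 = 172.8; q_1* = 20 + 2/3·172.8/5.16 = 42.3256.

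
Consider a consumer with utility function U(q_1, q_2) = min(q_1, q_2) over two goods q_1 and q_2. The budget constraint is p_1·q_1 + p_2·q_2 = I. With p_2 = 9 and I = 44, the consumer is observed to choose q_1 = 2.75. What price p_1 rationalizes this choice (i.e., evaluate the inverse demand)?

Leontief preferences: the optimum is at the kink where q_1/1 = q_2/1, i.e. q_2 = q_1.
Budget: p_1·q_1 + p_2·q_1 = I, so (p_1 + p_2)·q_1 = I.
Demand: q_1*(p_1,p_2,I) = I/(p_1 + p_2), q_2* = I/(p_1 + p_2).
Set q_1* = 2.75 in the demand function and solve for p_1: p_1 = 7.

p_1 = 7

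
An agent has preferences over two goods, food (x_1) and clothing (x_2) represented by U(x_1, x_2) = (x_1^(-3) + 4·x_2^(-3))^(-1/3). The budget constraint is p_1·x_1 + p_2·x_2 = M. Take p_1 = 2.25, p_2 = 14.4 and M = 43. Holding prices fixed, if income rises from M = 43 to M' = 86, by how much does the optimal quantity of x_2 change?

MU_x_1 ∝ x_1^(-4), MU_x_2 ∝ 4·x_2^(-4), so MRS = (1/4)·(x_2/x_1)^(4) = p_1/p_2.
Solve for the ratio: x_2/x_1 = [4·p_1/p_2]^(0.25).
Substitute x_2 = (x_2/x_1)·x_1 into the budget: x_1* = M/(p_1 + p_2·(x_2/x_1)).
Numerically x_2/x_1 = 0.88914, so x_1* = 43/(2.25 + 14.4·0.88914) = 2.8565 and x_2* = 0.88914·2.8565 = 2.5398.
At M' = 86: x_2* = 5.0796. Change: 5.0796 − 2.5398 = 2.5398.

Δx_2* = 2.5398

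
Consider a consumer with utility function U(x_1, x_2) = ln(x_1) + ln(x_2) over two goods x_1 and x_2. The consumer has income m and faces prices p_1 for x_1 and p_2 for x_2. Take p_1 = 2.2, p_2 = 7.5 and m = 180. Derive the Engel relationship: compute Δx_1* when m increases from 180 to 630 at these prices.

Δx_1* = 102.2727

Tangency: MRS = x_2/x_1 = p_1/p_2.
So p_2·x_2 = p_1·x_1; combined with the budget, a share 0.5 of income goes to x_1.
Demand: x_1*(p_1,p_2,m) = 0.5·m/p_1 and x_2* = 0.5·m/p_2.
At p_1=2.2, p_2=7.5, m=180: x_1* = 0.5·180/2.2 = 40.9091.
At m' = 630: x_1* = 143.1818. Change: 143.1818 − 40.9091 = 102.2727.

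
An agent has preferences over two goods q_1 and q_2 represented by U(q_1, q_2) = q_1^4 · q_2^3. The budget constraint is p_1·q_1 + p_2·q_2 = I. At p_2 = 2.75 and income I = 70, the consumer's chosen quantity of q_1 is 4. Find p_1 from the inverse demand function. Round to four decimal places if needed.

MU_q_1/MU_q_2 = (4·q_2)/(3·q_1); tangency sets this equal to p_1/p_2.
So 4·p_2·q_2 = 3·p_1·q_1; combined with the budget, a share 4/7 of income goes to q_1.
Demand: q_1*(p_1,p_2,I) = 4/7·I/p_1 and q_2* = 3/7·I/p_2.
Set q_1* = 4 in the demand function and solve for p_1: p_1 = 10.

p_1 = 10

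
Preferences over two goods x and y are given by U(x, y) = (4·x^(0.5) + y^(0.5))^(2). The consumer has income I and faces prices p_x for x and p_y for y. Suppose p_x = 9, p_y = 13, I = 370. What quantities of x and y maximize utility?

MU_x ∝ 4·x^(-0.5), MU_y ∝ y^(-0.5), so MRS = 4·(y/x)^(0.5) = p_x/p_y.
Hence y/x = ((1/4)·p_x/p_y)^(1/(0.5)), i.e. raised to the 2 power.
Substitute y = (y/x)·x into the budget: x* = I/(p_x + p_y·(y/x)).
Numerically y/x = 0.029956, so x* = 370/(9 + 13·0.029956) = 39.406 and y* = 0.029956·39.406 = 1.1804.

x* = 39.406, y* = 1.1804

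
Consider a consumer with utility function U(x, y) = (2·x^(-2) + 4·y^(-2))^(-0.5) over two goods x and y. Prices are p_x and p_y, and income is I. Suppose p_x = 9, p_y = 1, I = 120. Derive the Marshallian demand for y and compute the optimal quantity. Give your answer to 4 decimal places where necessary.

y* = 27.0627

MU_x ∝ 2·x^(-3), MU_y ∝ 4·y^(-3), so MRS = (1/2)·(y/x)^(3) = p_x/p_y.
Hence y/x = (2·p_x/p_y)^(1/(3)), i.e. raised to the 1/3 power.
Substitute y = (y/x)·x into the budget: x* = I/(p_x + p_y·(y/x)).
Numerically y/x = 2.620741, so x* = 120/(9 + 1·2.620741) = 10.3264 and y* = 2.620741·10.3264 = 27.0627.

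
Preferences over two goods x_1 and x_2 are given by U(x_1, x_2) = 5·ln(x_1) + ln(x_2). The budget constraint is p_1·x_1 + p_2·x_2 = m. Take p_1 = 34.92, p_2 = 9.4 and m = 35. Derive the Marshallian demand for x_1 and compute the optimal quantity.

At p_1=34.92, p_2=9.4, m=35: x_1* = 5/6·35/34.92 = 0.8352.

x_1* = 0.8352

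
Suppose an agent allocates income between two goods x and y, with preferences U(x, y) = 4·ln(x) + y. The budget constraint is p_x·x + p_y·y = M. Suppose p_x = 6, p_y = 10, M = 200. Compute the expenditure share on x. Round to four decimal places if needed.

MU_x = 4/x, MU_y = 1. Tangency: 4/x = p_x/p_y.
So x*(p_x,p_y) = 4·p_y/p_x, independent of income; and y* = (M − 4·p_y)/p_y.
At the given prices: x* = 4·10/6 = 6.6667, and y* = 16.
Expenditure on x: 6·6.6667 = 40; share = 0.2.

share on x = 0.2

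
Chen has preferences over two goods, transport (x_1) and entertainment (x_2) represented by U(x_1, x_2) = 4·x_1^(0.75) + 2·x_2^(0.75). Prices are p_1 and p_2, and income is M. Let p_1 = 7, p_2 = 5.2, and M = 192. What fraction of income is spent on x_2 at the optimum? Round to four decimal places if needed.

share on x_2 = 0.1323

From the CES first-order condition, 2·(x_2/x_1)^(0.25) = p_1/p_2.
Hence x_2/x_1 = ((1/2)·p_1/p_2)^(1/(0.25)), i.e. raised to the 4 power.
Substitute x_2 = (x_2/x_1)·x_1 into the budget: x_1* = M/(p_1 + p_2·(x_2/x_1)).
Numerically x_2/x_1 = 0.205238, so x_1* = 192/(7 + 5.2·0.205238) = 23.8 and x_2* = 0.205238·23.8 = 4.8847.
Expenditure on x_2: 5.2·4.8847 = 25.4003; share = 0.1323.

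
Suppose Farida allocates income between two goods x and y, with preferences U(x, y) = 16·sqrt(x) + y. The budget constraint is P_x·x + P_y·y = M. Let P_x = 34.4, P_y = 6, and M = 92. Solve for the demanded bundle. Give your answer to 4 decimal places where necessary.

x* = 1.947, y* = 4.1705

Set MRS = P_x/P_y: 8·x^(−1/2) = P_x/P_y.
Thus x* = (8·P_y/P_x)² — independent of M — with the rest of income spent on y.
Plugging in: x* = (8·6/34.4)² = 1.947, y* = 4.1705.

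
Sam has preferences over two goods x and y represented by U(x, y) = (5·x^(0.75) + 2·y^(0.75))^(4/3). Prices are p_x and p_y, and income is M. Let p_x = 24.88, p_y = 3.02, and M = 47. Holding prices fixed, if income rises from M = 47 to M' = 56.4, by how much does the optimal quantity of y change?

Δy* = 2.9093

MU_x ∝ 5·x^(-0.25), MU_y ∝ 2·y^(-0.25), so MRS = (5/2)·(y/x)^(0.25) = p_x/p_y.
Solve for the ratio: y/x = [(2/5)·p_x/p_y]^(4).
Substitute y = (y/x)·x into the budget: x* = M/(p_x + p_y·(y/x)).
Numerically y/x = 117.927121, so x* = 47/(24.88 + 3.02·117.927121) = 0.1234 and y* = 117.927121·0.1234 = 14.5467.
At M' = 56.4: y* = 17.456. Change: 17.456 − 14.5467 = 2.9093.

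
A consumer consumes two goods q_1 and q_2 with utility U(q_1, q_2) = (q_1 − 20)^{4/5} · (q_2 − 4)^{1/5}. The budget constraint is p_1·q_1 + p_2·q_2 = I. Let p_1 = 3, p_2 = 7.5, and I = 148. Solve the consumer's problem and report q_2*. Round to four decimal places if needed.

MRS = 4·(q_2−4)/(q_1−20). Tangency with p_1/p_2 gives q_2−4 = (1/4)·(p_1/p_2)·(q_1−20).
After buying the subsistence bundle (20, 4), a share 0.8 of the remaining income goes to q_1: q_1* = 20 + 0.8·(I − 20p_1 − 4p_2)/p_1.
Discretionary income = 148 − 20·3 − 4·7.5 = 58; q_2* = 4 + 0.2·58/7.5 = 5.5467.

q_2* = 5.5467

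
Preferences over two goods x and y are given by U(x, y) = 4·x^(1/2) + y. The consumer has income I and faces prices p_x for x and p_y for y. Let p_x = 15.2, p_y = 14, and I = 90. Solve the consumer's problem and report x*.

x* = 3.3934

Plugging in: x* = (2·14/15.2)² = 3.3934.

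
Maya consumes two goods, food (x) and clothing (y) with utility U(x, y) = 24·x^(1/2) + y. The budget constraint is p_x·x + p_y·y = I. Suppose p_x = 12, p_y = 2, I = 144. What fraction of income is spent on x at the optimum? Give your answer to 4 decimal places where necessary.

Set MRS = p_x/p_y: 12·x^(−1/2) = p_x/p_y.
Thus x* = (12·p_y/p_x)² — independent of I — with the rest of income spent on y.
Plugging in: x* = (12·2/12)² = 4, y* = 48.
Expenditure on x: 12·4 = 48; share = 0.3333.

share on x = 0.3333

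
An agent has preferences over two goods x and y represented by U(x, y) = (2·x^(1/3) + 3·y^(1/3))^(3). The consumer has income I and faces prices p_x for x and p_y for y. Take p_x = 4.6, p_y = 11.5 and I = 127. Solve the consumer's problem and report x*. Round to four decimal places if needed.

MRS = MU_x/MU_y = (2/3)·(y/x)^(2/3). Set equal to p_x/p_y.
Solve for the ratio: y/x = [(3/2)·p_x/p_y]^(1.5).
Substitute y = (y/x)·x into the budget: x* = I/(p_x + p_y·(y/x)).
Numerically y/x = 0.464758, so x* = 127/(4.6 + 11.5·0.464758) = 12.7706.

x* = 12.7706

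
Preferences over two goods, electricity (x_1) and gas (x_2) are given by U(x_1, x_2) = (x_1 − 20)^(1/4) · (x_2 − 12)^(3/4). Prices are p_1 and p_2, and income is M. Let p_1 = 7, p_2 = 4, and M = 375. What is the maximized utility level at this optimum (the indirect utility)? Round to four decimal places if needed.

Let x_1' = x_1−20, x_2' = x_2−12. MRS = (1/3)·x_2'/x_1' = p_1/p_2.
After buying the subsistence bundle (20, 12), a share 0.25 of the remaining income goes to x_1: x_1* = 20 + 0.25·(M − 20p_1 − 12p_2)/p_1.
Discretionary income = 375 − 20·7 − 12·4 = 187; x_1* = 20 + 0.25·187/7 = 26.6786; x_2* = 12 + 0.75·187/4 = 47.0625.
Utility at the optimum: U(26.6786, 47.0625) = 23.1634.

V = 23.1634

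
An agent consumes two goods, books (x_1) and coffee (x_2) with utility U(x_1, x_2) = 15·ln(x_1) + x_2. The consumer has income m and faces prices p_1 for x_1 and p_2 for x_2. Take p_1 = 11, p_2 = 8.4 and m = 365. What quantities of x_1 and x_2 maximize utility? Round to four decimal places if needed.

x_1* = 11.4545, x_2* = 28.4524

So x_1*(p_1,p_2) = 15·p_2/p_1, independent of income; and x_2* = (m − 15·p_2)/p_2.
At the given prices: x_1* = 15·8.4/11 = 11.4545, and x_2* = 28.4524.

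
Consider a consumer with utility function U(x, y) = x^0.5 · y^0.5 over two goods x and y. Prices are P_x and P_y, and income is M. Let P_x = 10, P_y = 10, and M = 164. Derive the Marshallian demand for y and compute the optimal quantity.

MU_x/MU_y = (0.5·y)/(0.5·x); tangency sets this equal to P_x/P_y.
So 0.5·P_y·y = 0.5·P_x·x; combined with the budget, a share 0.5 of income goes to x.
Demand: x*(P_x,P_y,M) = 0.5·M/P_x and y* = 0.5·M/P_y.
At P_x=10, P_y=10, M=164: y* = 0.5·164/10 = 8.2.

y* = 8.2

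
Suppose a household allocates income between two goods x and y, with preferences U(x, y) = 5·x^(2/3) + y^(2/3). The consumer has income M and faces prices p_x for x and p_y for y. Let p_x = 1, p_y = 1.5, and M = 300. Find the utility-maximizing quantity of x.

From the CES first-order condition, 5·(y/x)^(1/3) = p_x/p_y.
Hence y/x = ((1/5)·p_x/p_y)^(1/(1/3)), i.e. raised to the 3 power.
With the ratio pinned down, the budget gives x* = M/(p_x + p_y·(y/x)) and y* = (y/x)·x*.
Numerically y/x = 0.00237, so x* = 300/(1 + 1.5·0.00237) = 298.9371.

x* = 298.9371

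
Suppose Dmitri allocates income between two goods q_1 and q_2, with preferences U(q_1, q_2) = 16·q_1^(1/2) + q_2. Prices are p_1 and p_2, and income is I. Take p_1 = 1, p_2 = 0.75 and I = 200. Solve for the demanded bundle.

Set MRS = p_1/p_2: 8·q_1^(−1/2) = p_1/p_2.
Solve: √q_1 = 8·p_2/p_1, so q_1*(p_1,p_2) = (8·p_2/p_1)², and q_2* = (I − p_1·q_1*)/p_2.
Plugging in: q_1* = (8·0.75/1)² = 36, q_2* = 218.6667.

q_1* = 36, q_2* = 218.6667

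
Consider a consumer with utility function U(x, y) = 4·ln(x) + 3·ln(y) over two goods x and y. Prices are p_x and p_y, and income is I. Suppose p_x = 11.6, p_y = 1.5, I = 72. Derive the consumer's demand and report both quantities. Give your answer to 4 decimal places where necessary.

The MRS is (4/3)·y/x. Set MRS = p_x/p_y.
So 4·p_y·y = 3·p_x·x; combined with the budget, a share 4/7 of income goes to x.
Demand: x*(p_x,p_y,I) = 4/7·I/p_x and y* = 3/7·I/p_y.
At p_x=11.6, p_y=1.5, I=72: x* = 4/7·72/11.6 = 3.5468, y* = 20.5714.

x* = 3.5468, y* = 20.5714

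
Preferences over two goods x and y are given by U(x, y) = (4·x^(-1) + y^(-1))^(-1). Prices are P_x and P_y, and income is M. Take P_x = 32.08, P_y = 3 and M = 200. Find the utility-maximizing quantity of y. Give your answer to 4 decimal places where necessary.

From the CES first-order condition, 4·(y/x)^(2) = P_x/P_y.
Hence y/x = ((1/4)·P_x/P_y)^(1/(2)), i.e. raised to the 0.5 power.
With the ratio pinned down, the budget gives x* = M/(P_x + P_y·(y/x)) and y* = (y/x)·x*.
Numerically y/x = 1.635033, so x* = 200/(32.08 + 3·1.635033) = 5.4076 and y* = 1.635033·5.4076 = 8.8416.

y* = 8.8416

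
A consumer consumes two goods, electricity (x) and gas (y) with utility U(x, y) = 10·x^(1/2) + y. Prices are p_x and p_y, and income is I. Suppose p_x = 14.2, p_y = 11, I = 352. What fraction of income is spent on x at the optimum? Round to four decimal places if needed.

Utility is quasi-linear in y; the FOC for x is 5/√x = p_x/p_y.
Thus x* = (5·p_y/p_x)² — independent of I — with the rest of income spent on y.
Plugging in: x* = (5·11/14.2)² = 15.002, y* = 12.6338.
Expenditure on x: 14.2·15.002 = 213.0282; share = 0.6052.

share on x = 0.6052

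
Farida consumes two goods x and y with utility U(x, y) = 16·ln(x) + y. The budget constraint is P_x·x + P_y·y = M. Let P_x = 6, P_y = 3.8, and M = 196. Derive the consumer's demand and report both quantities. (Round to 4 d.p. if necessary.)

x* = 10.1333, y* = 35.5789

MU_x = 16/x, MU_y = 1. Tangency: 16/x = P_x/P_y.
So x*(P_x,P_y) = 16·P_y/P_x, independent of income; and y* = (M − 16·P_y)/P_y.
At the given prices: x* = 16·3.8/6 = 10.1333, and y* = 35.5789.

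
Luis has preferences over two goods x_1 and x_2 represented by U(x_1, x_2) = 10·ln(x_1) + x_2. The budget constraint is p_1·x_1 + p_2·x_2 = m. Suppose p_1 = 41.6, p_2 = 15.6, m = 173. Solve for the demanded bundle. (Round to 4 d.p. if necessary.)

MU_x_1 = 10/x_1, MU_x_2 = 1. Tangency: 10/x_1 = p_1/p_2.
So x_1*(p_1,p_2) = 10·p_2/p_1, independent of income; and x_2* = (m − 10·p_2)/p_2.
At the given prices: x_1* = 10·15.6/41.6 = 3.75, and x_2* = 1.0897.

x_1* = 3.75, x_2* = 1.0897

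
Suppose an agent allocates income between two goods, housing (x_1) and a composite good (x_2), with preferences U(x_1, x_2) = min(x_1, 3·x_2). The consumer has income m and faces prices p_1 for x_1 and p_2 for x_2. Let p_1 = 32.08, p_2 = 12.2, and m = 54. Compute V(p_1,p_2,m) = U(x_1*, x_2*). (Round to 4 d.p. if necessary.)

Leontief preferences: the optimum is at the kink where x_1/3 = x_2/1, i.e. x_2 = (1/3)·x_1.
Budget: p_1·x_1 + p_2·(1/3)·x_1 = m, so (3·p_1 + p_2)·x_1 = 3·m.
Demand: x_1*(p_1,p_2,m) = 3·m/(3·p_1 + p_2), x_2* = m/(3·p_1 + p_2).
Here 3·32.08 + 12.2 = 108.44, giving x_1* = 1.4939 and x_2* = 0.498.
Utility at the optimum: U(1.4939, 0.498) = 1.4939.

V = 1.4939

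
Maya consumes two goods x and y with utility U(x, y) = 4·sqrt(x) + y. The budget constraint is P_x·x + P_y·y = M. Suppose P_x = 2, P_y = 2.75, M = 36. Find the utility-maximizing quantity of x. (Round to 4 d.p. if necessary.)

x* = 7.5625

Utility is quasi-linear in y; the FOC for x is 2/√x = P_x/P_y.
Solve: √x = 2·P_y/P_x, so x*(P_x,P_y) = (2·P_y/P_x)², and y* = (M − P_x·x*)/P_y.
Plugging in: x* = (2·2.75/2)² = 7.5625.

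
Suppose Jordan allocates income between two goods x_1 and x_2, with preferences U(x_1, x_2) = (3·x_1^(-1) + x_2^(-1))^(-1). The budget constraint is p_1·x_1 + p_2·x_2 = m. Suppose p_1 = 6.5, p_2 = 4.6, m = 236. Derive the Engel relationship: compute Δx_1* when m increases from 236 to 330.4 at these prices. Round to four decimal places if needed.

Δx_1* = 9.7753

MU_x_1 ∝ 3·x_1^(-2), MU_x_2 ∝ x_2^(-2), so MRS = 3·(x_2/x_1)^(2) = p_1/p_2.
Hence x_2/x_1 = ((1/3)·p_1/p_2)^(1/(2)), i.e. raised to the 0.5 power.
With the ratio pinned down, the budget gives x_1* = m/(p_1 + p_2·(x_2/x_1)) and x_2* = (x_2/x_1)·x_1*.
Numerically x_2/x_1 = 0.686305, so x_1* = 236/(6.5 + 4.6·0.686305) = 24.4382.
At m' = 330.4: x_1* = 34.2135. Change: 34.2135 − 24.4382 = 9.7753.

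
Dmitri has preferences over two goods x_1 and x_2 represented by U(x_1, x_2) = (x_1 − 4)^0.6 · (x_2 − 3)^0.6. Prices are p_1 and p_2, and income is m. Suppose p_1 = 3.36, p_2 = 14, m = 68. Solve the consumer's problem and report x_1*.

x_1* = 5.869

Substituting into the budget: x_1* = 4 + 0.5·(m − 4·p_1 − 3·p_2)/p_1, and x_2* = 3 + 0.5·(…)/p_2.
Discretionary income = 68 − 4·3.36 − 3·14 = 12.56; x_1* = 4 + 0.5·12.56/3.36 = 5.869.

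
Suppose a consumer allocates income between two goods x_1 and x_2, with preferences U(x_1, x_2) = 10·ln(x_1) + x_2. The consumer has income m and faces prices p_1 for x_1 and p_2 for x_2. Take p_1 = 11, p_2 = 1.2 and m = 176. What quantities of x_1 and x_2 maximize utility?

x_1* = 1.0909, x_2* = 136.6667

MU_x_1 = 10/x_1, MU_x_2 = 1. Tangency: 10/x_1 = p_1/p_2.
So x_1*(p_1,p_2) = 10·p_2/p_1, independent of income; and x_2* = (m − 10·p_2)/p_2.
At the given prices: x_1* = 10·1.2/11 = 1.0909, and x_2* = 136.6667.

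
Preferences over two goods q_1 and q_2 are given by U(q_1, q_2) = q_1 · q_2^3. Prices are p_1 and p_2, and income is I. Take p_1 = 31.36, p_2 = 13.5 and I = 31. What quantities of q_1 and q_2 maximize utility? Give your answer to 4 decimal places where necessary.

q_1* = 0.2471, q_2* = 1.7222

Tangency: MRS = (1/3)·q_2/q_1 = p_1/p_2.
Rearranging, p_2·q_2 = 3·p_1·q_1. Substituting into the budget gives p_1·q_1·(1 + 3) = I.
Demand: q_1*(p_1,p_2,I) = 0.25·I/p_1 and q_2* = 0.75·I/p_2.
At p_1=31.36, p_2=13.5, I=31: q_1* = 0.25·31/31.36 = 0.2471, q_2* = 1.7222.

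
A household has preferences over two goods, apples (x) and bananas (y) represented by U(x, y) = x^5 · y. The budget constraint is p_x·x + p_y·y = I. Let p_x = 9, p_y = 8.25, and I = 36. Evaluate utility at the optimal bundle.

Tangency: MRS = 5·y/x = p_x/p_y.
Rearranging, p_y·y = (1/5)·p_x·x. Substituting into the budget gives p_x·x·(1 + (1/5)) = I.
Demand: x*(p_x,p_y,I) = 5/6·I/p_x and y* = 1/6·I/p_y.
At p_x=9, p_y=8.25, I=36: x* = 5/6·36/9 = 3.3333, y* = 0.7273.
Utility at the optimum: U(3.3333, 0.7273) = 299.2892.

V = 299.2892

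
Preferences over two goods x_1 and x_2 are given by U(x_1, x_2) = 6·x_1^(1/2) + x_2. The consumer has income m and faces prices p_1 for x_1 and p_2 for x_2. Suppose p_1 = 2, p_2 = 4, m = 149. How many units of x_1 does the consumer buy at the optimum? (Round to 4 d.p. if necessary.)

x_1* = 36

Set MRS = p_1/p_2: 3·x_1^(−1/2) = p_1/p_2.
Thus x_1* = (3·p_2/p_1)² — independent of m — with the rest of income spent on x_2.
Plugging in: x_1* = (3·4/2)² = 36.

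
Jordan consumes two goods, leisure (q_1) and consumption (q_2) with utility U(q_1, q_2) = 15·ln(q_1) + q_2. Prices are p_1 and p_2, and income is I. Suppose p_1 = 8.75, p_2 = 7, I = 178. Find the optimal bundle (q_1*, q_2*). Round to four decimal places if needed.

Set MRS = p_1/p_2: (15/q_1)/1 = p_1/p_2.
So q_1*(p_1,p_2) = 15·p_2/p_1, independent of income; and q_2* = (I − 15·p_2)/p_2.
At the given prices: q_1* = 15·7/8.75 = 12, and q_2* = 10.4286.

q_1* = 12, q_2* = 10.4286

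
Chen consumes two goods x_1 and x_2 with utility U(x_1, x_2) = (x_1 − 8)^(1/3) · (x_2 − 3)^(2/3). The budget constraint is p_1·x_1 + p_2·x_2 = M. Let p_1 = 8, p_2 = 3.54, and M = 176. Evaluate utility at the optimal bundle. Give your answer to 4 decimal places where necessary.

MRS = (1/2)·(x_2−3)/(x_1−8). Tangency with p_1/p_2 gives x_2−3 = 2·(p_1/p_2)·(x_1−8).
Substituting into the budget: x_1* = 8 + 1/3·(M − 8·p_1 − 3·p_2)/p_1, and x_2* = 3 + 2/3·(…)/p_2.
Discretionary income = 176 − 8·8 − 3·3.54 = 101.38; x_1* = 8 + 1/3·101.38/8 = 12.2242; x_2* = 3 + 2/3·101.38/3.54 = 22.0923.
Utility at the optimum: U(12.2242, 22.0923) = 11.5474.

V = 11.5474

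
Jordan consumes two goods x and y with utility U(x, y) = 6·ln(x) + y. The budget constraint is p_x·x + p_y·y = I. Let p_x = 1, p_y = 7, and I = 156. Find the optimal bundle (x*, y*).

x* = 42, y* = 16.2857

MU_x = 6/x, MU_y = 1. Tangency: 6/x = p_x/p_y.
So x*(p_x,p_y) = 6·p_y/p_x, independent of income; and y* = (I − 6·p_y)/p_y.
At the given prices: x* = 6·7/1 = 42, and y* = 16.2857.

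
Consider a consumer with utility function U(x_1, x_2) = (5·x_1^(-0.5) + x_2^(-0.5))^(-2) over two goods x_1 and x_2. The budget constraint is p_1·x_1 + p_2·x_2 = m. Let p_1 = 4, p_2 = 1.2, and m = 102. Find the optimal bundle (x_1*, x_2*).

x_1* = 20.7495, x_2* = 15.8349

MRS = MU_x_1/MU_x_2 = 5·(x_2/x_1)^(1.5). Set equal to p_1/p_2.
Solve for the ratio: x_2/x_1 = [(1/5)·p_1/p_2]^(2/3).
Substitute x_2 = (x_2/x_1)·x_1 into the budget: x_1* = m/(p_1 + p_2·(x_2/x_1)).
Numerically x_2/x_1 = 0.763143, so x_1* = 102/(4 + 1.2·0.763143) = 20.7495 and x_2* = 0.763143·20.7495 = 15.8349.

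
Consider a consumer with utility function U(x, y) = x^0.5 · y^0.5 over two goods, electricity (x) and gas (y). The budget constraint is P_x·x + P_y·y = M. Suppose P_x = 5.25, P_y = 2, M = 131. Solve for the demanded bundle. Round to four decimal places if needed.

MU_x/MU_y = (0.5·y)/(0.5·x); tangency sets this equal to P_x/P_y.
Rearranging, P_y·y = P_x·x. Substituting into the budget gives P_x·x·(1 + 1) = M.
Demand: x*(P_x,P_y,M) = 0.5·M/P_x and y* = 0.5·M/P_y.
At P_x=5.25, P_y=2, M=131: x* = 0.5·131/5.25 = 12.4762, y* = 32.75.

x* = 12.4762, y* = 32.75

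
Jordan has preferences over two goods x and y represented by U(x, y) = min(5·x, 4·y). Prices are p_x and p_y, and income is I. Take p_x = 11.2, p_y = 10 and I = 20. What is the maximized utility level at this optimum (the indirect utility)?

With perfect complements, no substitution: consume in ratio x:y = 4:5.
Budget: p_x·x + p_y·(5/4)·x = I, so (4·p_x + 5·p_y)·x = 4·I.
Demand: x*(p_x,p_y,I) = 4·I/(4·p_x + 5·p_y), y* = 5·I/(4·p_x + 5·p_y).
Here 4·11.2 + 5·10 = 94.8, giving x* = 0.8439 and y* = 1.0549.
Utility at the optimum: U(0.8439, 1.0549) = 4.2194.

V = 4.2194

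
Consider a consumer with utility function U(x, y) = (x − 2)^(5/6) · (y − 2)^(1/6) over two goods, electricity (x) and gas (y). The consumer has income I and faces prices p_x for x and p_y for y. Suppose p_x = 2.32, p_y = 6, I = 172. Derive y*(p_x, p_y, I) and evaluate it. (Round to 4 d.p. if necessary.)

y* = 6.3156

After buying the subsistence bundle (2, 2), a share 5/6 of the remaining income goes to x: x* = 2 + 5/6·(I − 2p_x − 2p_y)/p_x.
Discretionary income = 172 − 2·2.32 − 2·6 = 155.36; y* = 2 + 1/6·155.36/6 = 6.3156.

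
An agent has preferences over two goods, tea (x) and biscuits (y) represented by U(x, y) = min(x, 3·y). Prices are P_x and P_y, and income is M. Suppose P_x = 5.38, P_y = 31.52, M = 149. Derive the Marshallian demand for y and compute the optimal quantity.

y* = 3.1263

Leontief preferences: the optimum is at the kink where x/3 = y/1, i.e. y = (1/3)·x.
Budget: P_x·x + P_y·(1/3)·x = M, so (3·P_x + P_y)·x = 3·M.
Demand: x*(P_x,P_y,M) = 3·M/(3·P_x + P_y), y* = M/(3·P_x + P_y).
Here 3·5.38 + 31.52 = 47.66, giving y* = 3.1263.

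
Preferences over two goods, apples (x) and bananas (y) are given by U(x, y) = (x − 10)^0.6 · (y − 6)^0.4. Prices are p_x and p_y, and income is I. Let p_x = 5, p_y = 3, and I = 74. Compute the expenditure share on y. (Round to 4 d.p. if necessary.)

Let x' = x−10, y' = y−6. MRS = (3/2)·y'/x' = p_x/p_y.
After buying the subsistence bundle (10, 6), a share 0.6 of the remaining income goes to x: x* = 10 + 0.6·(I − 10p_x − 6p_y)/p_x.
Discretionary income = 74 − 10·5 − 6·3 = 6; x* = 10 + 0.6·6/5 = 10.72; y* = 6 + 0.4·6/3 = 6.8.
Expenditure on y: 3·6.8 = 20.4; share = 0.2757.

share on y = 0.2757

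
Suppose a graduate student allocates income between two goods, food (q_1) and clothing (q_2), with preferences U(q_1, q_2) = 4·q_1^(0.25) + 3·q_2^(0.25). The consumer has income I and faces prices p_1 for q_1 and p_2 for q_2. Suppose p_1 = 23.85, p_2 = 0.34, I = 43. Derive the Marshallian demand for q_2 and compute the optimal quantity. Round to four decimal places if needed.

q_2* = 93.2788

MU_q_1 ∝ 4·q_1^(-0.75), MU_q_2 ∝ 3·q_2^(-0.75), so MRS = (4/3)·(q_2/q_1)^(0.75) = p_1/p_2.
Hence q_2/q_1 = ((3/4)·p_1/p_2)^(1/(0.75)), i.e. raised to the 4/3 power.
Substitute q_2 = (q_2/q_1)·q_1 into the budget: q_1* = I/(p_1 + p_2·(q_2/q_1)).
Numerically q_2/q_1 = 197.133745, so q_1* = 43/(23.85 + 0.34·197.133745) = 0.4732 and q_2* = 197.133745·0.4732 = 93.2788.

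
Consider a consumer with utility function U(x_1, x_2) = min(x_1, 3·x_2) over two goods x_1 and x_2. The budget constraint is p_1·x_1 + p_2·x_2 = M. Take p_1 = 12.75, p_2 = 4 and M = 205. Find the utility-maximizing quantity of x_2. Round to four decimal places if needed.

x_2* = 4.8521

With perfect complements, no substitution: consume in ratio x_1:x_2 = 3:1.
Budget: p_1·x_1 + p_2·(1/3)·x_1 = M, so (3·p_1 + p_2)·x_1 = 3·M.
Demand: x_1*(p_1,p_2,M) = 3·M/(3·p_1 + p_2), x_2* = M/(3·p_1 + p_2).
Here 3·12.75 + 4 = 42.25, giving x_2* = 4.8521.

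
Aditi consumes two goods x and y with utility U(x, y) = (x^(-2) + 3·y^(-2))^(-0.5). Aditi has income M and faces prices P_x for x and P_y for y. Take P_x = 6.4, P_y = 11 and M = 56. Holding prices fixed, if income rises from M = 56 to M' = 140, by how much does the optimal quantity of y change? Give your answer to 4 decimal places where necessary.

Δy* = 5.1485

From the CES first-order condition, (1/3)·(y/x)^(3) = P_x/P_y.
Solve for the ratio: y/x = [3·P_x/P_y]^(1/3).
With the ratio pinned down, the budget gives x* = M/(P_x + P_y·(y/x)) and y* = (y/x)·x*.
Numerically y/x = 1.204027, so x* = 56/(6.4 + 11·1.204027) = 2.8507 and y* = 1.204027·2.8507 = 3.4323.
At M' = 140: y* = 8.5808. Change: 8.5808 − 3.4323 = 5.1485.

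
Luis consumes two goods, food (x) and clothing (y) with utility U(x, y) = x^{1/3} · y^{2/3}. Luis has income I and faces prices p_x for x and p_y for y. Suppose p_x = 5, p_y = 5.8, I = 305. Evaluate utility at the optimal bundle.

V = 29.2364

MU_x/MU_y = (1/3·y)/(2/3·x); tangency sets this equal to p_x/p_y.
Rearranging, p_y·y = 2·p_x·x. Substituting into the budget gives p_x·x·(1 + 2) = I.
Demand: x*(p_x,p_y,I) = 1/3·I/p_x and y* = 2/3·I/p_y.
At p_x=5, p_y=5.8, I=305: x* = 1/3·305/5 = 20.3333, y* = 35.0575.
Utility at the optimum: U(20.3333, 35.0575) = 29.2364.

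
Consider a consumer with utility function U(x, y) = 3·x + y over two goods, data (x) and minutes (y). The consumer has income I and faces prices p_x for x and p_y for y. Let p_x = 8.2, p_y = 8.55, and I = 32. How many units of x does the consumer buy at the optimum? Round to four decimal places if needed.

Perfect substitutes: compare marginal utility per dollar. 3/p_x vs 1/p_y → 0.3659 vs 0.117.
x gives more utility per dollar, so spend all income on x: x* = I/p_x, y* = 0.
Numerically: x* = 3.9024, y* = 0.

x* = 3.9024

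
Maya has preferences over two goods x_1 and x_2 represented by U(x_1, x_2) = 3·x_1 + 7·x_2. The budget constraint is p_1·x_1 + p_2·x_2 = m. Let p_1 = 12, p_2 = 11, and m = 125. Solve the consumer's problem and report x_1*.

x_2 gives more utility per dollar, so spend all income on x_2: x_2* = m/p_2, x_1* = 0.
Numerically: x_1* = 0, x_2* = 11.3636.

x_1* = 0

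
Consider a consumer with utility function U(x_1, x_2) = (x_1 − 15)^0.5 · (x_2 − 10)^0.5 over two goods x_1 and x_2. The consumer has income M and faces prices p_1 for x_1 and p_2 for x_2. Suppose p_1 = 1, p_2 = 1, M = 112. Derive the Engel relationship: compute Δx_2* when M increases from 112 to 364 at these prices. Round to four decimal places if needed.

This is Cobb-Douglas in (x_1−15, x_2−10): tangency gives 0.5·p_2·(x_2−10) = 0.5·p_1·(x_1−15).
After buying the subsistence bundle (15, 10), a share 0.5 of the remaining income goes to x_1: x_1* = 15 + 0.5·(M − 15p_1 − 10p_2)/p_1.
Discretionary income = 112 − 15·1 − 10·1 = 87; x_2* = 10 + 0.5·87/1 = 53.5.
At M' = 364: x_2* = 179.5. Change: 179.5 − 53.5 = 126.

Δx_2* = 126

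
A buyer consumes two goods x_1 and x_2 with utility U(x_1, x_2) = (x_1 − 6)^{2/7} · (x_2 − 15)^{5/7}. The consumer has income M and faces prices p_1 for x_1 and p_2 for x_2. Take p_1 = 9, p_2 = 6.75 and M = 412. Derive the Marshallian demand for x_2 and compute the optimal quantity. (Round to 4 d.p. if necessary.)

x_2* = 42.1693

Discretionary income = 412 − 6·9 − 15·6.75 = 256.75; x_2* = 15 + 5/7·256.75/6.75 = 42.1693.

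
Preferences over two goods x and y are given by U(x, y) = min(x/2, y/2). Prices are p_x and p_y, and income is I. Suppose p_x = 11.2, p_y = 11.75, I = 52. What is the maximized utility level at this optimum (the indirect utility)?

V = 1.1329

Leontief preferences: the optimum is at the kink where x/2 = y/2, i.e. y = x.
Budget: p_x·x + p_y·x = I, so (2·p_x + 2·p_y)·x = 2·I.
Demand: x*(p_x,p_y,I) = 2·I/(2·p_x + 2·p_y), y* = 2·I/(2·p_x + 2·p_y).
Here 2·11.2 + 2·11.75 = 45.9, giving x* = 2.2658 and y* = 2.2658.
Utility at the optimum: U(2.2658, 2.2658) = 1.1329.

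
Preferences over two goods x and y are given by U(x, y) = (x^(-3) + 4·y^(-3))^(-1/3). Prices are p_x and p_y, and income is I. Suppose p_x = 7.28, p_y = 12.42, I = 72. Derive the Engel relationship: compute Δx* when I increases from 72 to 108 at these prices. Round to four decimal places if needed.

MU_x ∝ x^(-4), MU_y ∝ 4·y^(-4), so MRS = (1/4)·(y/x)^(4) = p_x/p_y.
Solve for the ratio: y/x = [4·p_x/p_y]^(0.25).
With the ratio pinned down, the budget gives x* = I/(p_x + p_y·(y/x)) and y* = (y/x)·x*.
Numerically y/x = 1.237421, so x* = 72/(7.28 + 12.42·1.237421) = 3.179.
At I' = 108: x* = 4.7685. Change: 4.7685 − 3.179 = 1.5895.

Δx* = 1.5895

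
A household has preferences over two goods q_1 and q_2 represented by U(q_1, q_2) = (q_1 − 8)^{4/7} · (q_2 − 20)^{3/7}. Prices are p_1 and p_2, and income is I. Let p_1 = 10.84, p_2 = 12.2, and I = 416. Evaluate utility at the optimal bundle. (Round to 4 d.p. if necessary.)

V = 3.7778

This is Cobb-Douglas in (q_1−8, q_2−20): tangency gives 4/7·p_2·(q_2−20) = 3/7·p_1·(q_1−8).
Substituting into the budget: q_1* = 8 + 4/7·(I − 8·p_1 − 20·p_2)/p_1, and q_2* = 20 + 3/7·(…)/p_2.
Discretionary income = 416 − 8·10.84 − 20·12.2 = 85.28; q_1* = 8 + 4/7·85.28/10.84 = 12.4955; q_2* = 20 + 3/7·85.28/12.2 = 22.9958.
Utility at the optimum: U(12.4955, 22.9958) = 3.7778.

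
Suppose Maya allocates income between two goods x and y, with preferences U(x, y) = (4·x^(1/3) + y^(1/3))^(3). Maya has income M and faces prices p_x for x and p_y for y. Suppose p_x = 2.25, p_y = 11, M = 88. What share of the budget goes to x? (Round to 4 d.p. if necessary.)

MU_x ∝ 4·x^(-2/3), MU_y ∝ y^(-2/3), so MRS = 4·(y/x)^(2/3) = p_x/p_y.
Hence y/x = ((1/4)·p_x/p_y)^(1/(2/3)), i.e. raised to the 1.5 power.
With the ratio pinned down, the budget gives x* = M/(p_x + p_y·(y/x)) and y* = (y/x)·x*.
Numerically y/x = 0.011564, so x* = 88/(2.25 + 11·0.011564) = 37.0183 and y* = 0.011564·37.0183 = 0.4281.
Expenditure on x: 2.25·37.0183 = 83.2913; share = 0.9465.

share on x = 0.9465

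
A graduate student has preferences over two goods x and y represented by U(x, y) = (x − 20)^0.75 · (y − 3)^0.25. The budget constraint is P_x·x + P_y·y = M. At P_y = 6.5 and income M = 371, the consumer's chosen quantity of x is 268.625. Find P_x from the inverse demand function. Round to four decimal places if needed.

P_x = 1

Let x' = x−20, y' = y−3. MRS = 3·y'/x' = P_x/P_y.
After buying the subsistence bundle (20, 3), a share 0.75 of the remaining income goes to x: x* = 20 + 0.75·(M − 20P_x − 3P_y)/P_x.
Set x* = 268.625 in the demand function and solve for P_x: P_x = 1.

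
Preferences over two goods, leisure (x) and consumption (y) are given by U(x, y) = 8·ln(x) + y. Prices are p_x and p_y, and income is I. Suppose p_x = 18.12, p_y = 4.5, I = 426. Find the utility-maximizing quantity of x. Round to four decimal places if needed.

x* = 1.9868

So x*(p_x,p_y) = 8·p_y/p_x, independent of income; and y* = (I − 8·p_y)/p_y.
At the given prices: x* = 8·4.5/18.12 = 1.9868.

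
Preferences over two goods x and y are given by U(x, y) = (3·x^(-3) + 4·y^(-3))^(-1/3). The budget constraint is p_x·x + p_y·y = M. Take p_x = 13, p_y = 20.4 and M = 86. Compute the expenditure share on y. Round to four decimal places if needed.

MU_x ∝ 3·x^(-4), MU_y ∝ 4·y^(-4), so MRS = (3/4)·(y/x)^(4) = p_x/p_y.
Hence y/x = ((4/3)·p_x/p_y)^(1/(4)), i.e. raised to the 0.25 power.
Substitute y = (y/x)·x into the budget: x* = M/(p_x + p_y·(y/x)).
Numerically y/x = 0.960092, so x* = 86/(13 + 20.4·0.960092) = 2.6392 and y* = 0.960092·2.6392 = 2.5339.
Expenditure on y: 20.4·2.5339 = 51.6907; share = 0.6011.

share on y = 0.6011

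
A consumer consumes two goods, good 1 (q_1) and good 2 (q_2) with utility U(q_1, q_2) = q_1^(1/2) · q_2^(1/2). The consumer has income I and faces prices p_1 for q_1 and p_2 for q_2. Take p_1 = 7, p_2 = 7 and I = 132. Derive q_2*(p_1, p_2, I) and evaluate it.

q_2* = 9.4286

Demand: q_1*(p_1,p_2,I) = 0.5·I/p_1 and q_2* = 0.5·I/p_2.
At p_1=7, p_2=7, I=132: q_2* = 0.5·132/7 = 9.4286.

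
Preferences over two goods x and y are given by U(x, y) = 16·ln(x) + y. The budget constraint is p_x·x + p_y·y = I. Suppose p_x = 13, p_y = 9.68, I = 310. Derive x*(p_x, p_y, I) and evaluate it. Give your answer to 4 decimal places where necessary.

x* = 11.9138

So x*(p_x,p_y) = 16·p_y/p_x, independent of income; and y* = (I − 16·p_y)/p_y.
At the given prices: x* = 16·9.68/13 = 11.9138.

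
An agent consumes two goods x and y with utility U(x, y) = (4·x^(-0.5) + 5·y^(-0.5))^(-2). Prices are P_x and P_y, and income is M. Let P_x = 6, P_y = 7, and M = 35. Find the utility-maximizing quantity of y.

y* = 2.7494

From the CES first-order condition, (4/5)·(y/x)^(1.5) = P_x/P_y.
Hence y/x = ((5/4)·P_x/P_y)^(1/(1.5)), i.e. raised to the 2/3 power.
With the ratio pinned down, the budget gives x* = M/(P_x + P_y·(y/x)) and y* = (y/x)·x*.
Numerically y/x = 1.047069, so x* = 35/(6 + 7·1.047069) = 2.6258 and y* = 1.047069·2.6258 = 2.7494.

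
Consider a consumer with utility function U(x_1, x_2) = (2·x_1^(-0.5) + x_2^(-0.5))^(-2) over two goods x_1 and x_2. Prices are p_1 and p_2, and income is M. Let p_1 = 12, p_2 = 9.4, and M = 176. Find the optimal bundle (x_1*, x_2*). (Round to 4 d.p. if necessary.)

From the CES first-order condition, 2·(x_2/x_1)^(1.5) = p_1/p_2.
Solve for the ratio: x_2/x_1 = [(1/2)·p_1/p_2]^(2/3).
With the ratio pinned down, the budget gives x_1* = M/(p_1 + p_2·(x_2/x_1)) and x_2* = (x_2/x_1)·x_1*.
Numerically x_2/x_1 = 0.741337, so x_1* = 176/(12 + 9.4·0.741337) = 9.2785 and x_2* = 0.741337·9.2785 = 6.8785.

x_1* = 9.2785, x_2* = 6.8785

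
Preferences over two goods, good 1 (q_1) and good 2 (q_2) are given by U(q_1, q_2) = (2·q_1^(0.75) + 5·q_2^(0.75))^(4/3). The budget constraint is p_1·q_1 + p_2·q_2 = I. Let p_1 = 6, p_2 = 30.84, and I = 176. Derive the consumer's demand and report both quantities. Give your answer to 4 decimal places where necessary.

Substitute q_2 = (q_2/q_1)·q_1 into the budget: q_1* = I/(p_1 + p_2·(q_2/q_1)).
Numerically q_2/q_1 = 0.055964, so q_1* = 176/(6 + 30.84·0.055964) = 22.7804 and q_2* = 0.055964·22.7804 = 1.2749.

q_1* = 22.7804, q_2* = 1.2749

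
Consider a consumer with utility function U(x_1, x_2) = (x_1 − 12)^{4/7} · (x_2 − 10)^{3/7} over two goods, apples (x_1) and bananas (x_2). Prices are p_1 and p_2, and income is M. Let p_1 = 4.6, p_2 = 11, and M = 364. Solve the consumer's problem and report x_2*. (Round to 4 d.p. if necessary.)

This is Cobb-Douglas in (x_1−12, x_2−10): tangency gives 4/7·p_2·(x_2−10) = 3/7·p_1·(x_1−12).
After buying the subsistence bundle (12, 10), a share 4/7 of the remaining income goes to x_1: x_1* = 12 + 4/7·(M − 12p_1 − 10p_2)/p_1.
Discretionary income = 364 − 12·4.6 − 10·11 = 198.8; x_2* = 10 + 3/7·198.8/11 = 17.7455.

x_2* = 17.7455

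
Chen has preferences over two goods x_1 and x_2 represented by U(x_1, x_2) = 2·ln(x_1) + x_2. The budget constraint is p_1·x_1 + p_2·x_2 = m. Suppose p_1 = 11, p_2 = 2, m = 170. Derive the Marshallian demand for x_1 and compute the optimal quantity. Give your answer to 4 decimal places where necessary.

x_1* = 0.3636

MU_x_1 = 2/x_1, MU_x_2 = 1. Tangency: 2/x_1 = p_1/p_2.
So x_1*(p_1,p_2) = 2·p_2/p_1, independent of income; and x_2* = (m − 2·p_2)/p_2.
At the given prices: x_1* = 2·2/11 = 0.3636.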